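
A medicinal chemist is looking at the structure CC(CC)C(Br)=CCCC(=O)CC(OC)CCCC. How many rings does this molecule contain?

In SMILES, each pair of matching ring-closure digits denotes one ring-closing bond; the number of such bonds equals the number of independent rings.
Ring-closure bonds here: 0.

0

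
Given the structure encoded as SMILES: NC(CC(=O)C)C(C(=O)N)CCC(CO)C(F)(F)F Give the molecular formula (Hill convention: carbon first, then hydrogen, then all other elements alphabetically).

C11H19F3N2O3

Walk through each heavy atom and fill implicit hydrogens from standard valence (C 4, N 3, O 2, S 2, halogen 1):
  atom 1: N, bond orders sum to 1 (valence 3) → 2 H
  atom 2: C, bond orders sum to 3 (valence 4) → 1 H
  atom 3: C, bond orders sum to 2 (valence 4) → 2 H
  atom 4: C, bond orders sum to 4 (valence 4) → 0 H
  atom 5: O, bond orders sum to 2 (valence 2) → 0 H
  atom 6: C, bond orders sum to 1 (valence 4) → 3 H
  atom 7: C, bond orders sum to 3 (valence 4) → 1 H
  atom 8: C, bond orders sum to 4 (valence 4) → 0 H
  atom 9: O, bond orders sum to 2 (valence 2) → 0 H
  atom 10: N, bond orders sum to 1 (valence 3) → 2 H
  atom 11: C, bond orders sum to 2 (valence 4) → 2 H
  atom 12: C, bond orders sum to 2 (valence 4) → 2 H
  atom 13: C, bond orders sum to 3 (valence 4) → 1 H
  atom 14: C, bond orders sum to 2 (valence 4) → 2 H
  atom 15: O, bond orders sum to 1 (valence 2) → 1 H
  atom 16: C, bond orders sum to 4 (valence 4) → 0 H
  atom 17: F (halogen, monovalent) → 0 H
  atom 18: F (halogen, monovalent) → 0 H
  atom 19: F (halogen, monovalent) → 0 H
Totals → C:11, H:19, F:3, N:2, O:3.
In Hill order: C11H19F3N2O3.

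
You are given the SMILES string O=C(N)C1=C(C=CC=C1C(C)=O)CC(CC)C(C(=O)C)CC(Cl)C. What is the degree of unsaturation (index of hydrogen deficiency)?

7

Degree of unsaturation = (number of rings) + (number of π bonds).
Ring closures in the SMILES: 1.
π bonds: 6 double bonds (each 1 DoU) → 6 DoU from unsaturation.
Total DoU = 1 + 6 = 7.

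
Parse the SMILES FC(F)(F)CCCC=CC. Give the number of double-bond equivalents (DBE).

Molecular formula: C7H11F3.
DoU = (2C + 2 + N − H − X) / 2, where X is the halogen count and O/S are ignored.
    = (2·7 + 2 + 0 − 11 − 3) / 2 = 2 / 2 = 1.

1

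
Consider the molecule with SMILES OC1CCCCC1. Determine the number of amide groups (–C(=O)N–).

Scan the SMILES for the amide motif — none present.
Groups that are present: 1 hydroxyl.

0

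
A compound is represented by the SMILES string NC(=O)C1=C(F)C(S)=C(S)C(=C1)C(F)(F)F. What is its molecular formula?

Walk through each heavy atom and fill implicit hydrogens from standard valence (C 4, N 3, O 2, S 2, halogen 1):
  atom 1: N, bond orders sum to 1 (valence 3) → 2 H
  atom 2: C, bond orders sum to 4 (valence 4) → 0 H
  atom 3: O, bond orders sum to 2 (valence 2) → 0 H
  atom 4: C, bond orders sum to 4 (valence 4) → 0 H
  atom 5: C, bond orders sum to 4 (valence 4) → 0 H
  atom 6: F (halogen, monovalent) → 0 H
  atom 7: C, bond orders sum to 4 (valence 4) → 0 H
  atom 8: S, bond orders sum to 1 (valence 2) → 1 H
  atom 9: C, bond orders sum to 4 (valence 4) → 0 H
  atom 10: S, bond orders sum to 1 (valence 2) → 1 H
  atom 11: C, bond orders sum to 4 (valence 4) → 0 H
  atom 12: C, bond orders sum to 3 (valence 4) → 1 H
  atom 13: C, bond orders sum to 4 (valence 4) → 0 H
  atom 14: F (halogen, monovalent) → 0 H
  atom 15: F (halogen, monovalent) → 0 H
  atom 16: F (halogen, monovalent) → 0 H
Totals → C:8, H:5, F:4, N:1, O:1, S:2.
In Hill order: C8H5F4NOS2.

C8H5F4NOS2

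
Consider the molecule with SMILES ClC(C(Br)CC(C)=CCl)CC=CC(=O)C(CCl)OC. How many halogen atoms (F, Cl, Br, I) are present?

4

Halogen atoms appear at heavy-atom positions 1, 4, 9, 17 (1×Br, 3×Cl).
Other groups present: 2 alkene, 1 ether, 1 ketone.
Halogen count: 4.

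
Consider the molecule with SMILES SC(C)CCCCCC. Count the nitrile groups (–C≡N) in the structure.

Scan the SMILES for the nitrile motif — none present.
Groups that are present: 1 thiol.

0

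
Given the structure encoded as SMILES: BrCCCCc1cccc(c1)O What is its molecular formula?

Walk through each heavy atom and fill implicit hydrogens from standard valence (C 4, N 3, O 2, S 2, halogen 1); for lowercase aromatic atoms, an aromatic c carries 1 H when it has two neighbours and 0 H with three, and aromatic n carries 0 H:
  atom 1: Br (halogen, monovalent) → 0 H
  atom 2: C, bond orders sum to 2 (valence 4) → 2 H
  atom 3: C, bond orders sum to 2 (valence 4) → 2 H
  atom 4: C, bond orders sum to 2 (valence 4) → 2 H
  atom 5: C, bond orders sum to 2 (valence 4) → 2 H
  atom 6: aromatic c, 3 neighbours → 0 H
  atom 7: aromatic c, 2 neighbours → 1 H
  atom 8: aromatic c, 2 neighbours → 1 H
  atom 9: aromatic c, 2 neighbours → 1 H
  atom 10: aromatic c, 3 neighbours → 0 H
  atom 11: aromatic c, 2 neighbours → 1 H
  atom 12: O, bond orders sum to 1 (valence 2) → 1 H
Totals → C:10, H:13, Br:1, O:1.

C10H13BrO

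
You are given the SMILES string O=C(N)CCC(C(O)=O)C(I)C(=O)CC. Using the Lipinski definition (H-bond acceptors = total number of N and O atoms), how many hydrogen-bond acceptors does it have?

5

N atoms: 1; O atoms: 4.
Lipinski HBA = 1 + 4 = 5.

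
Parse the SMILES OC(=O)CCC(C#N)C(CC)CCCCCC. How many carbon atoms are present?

Count every carbon token in the SMILES (each C, including those in ring-closure positions and inside branches).
Carbon count: 14.

14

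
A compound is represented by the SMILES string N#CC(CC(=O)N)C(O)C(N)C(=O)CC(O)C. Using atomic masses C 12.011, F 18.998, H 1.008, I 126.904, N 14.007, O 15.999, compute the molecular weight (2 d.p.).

First, the molecular formula is C10H17N3O4 (counting implicit H from valence).
  C: 10 × 12.011 = 120.110
  H: 17 × 1.008 = 17.136
  N: 3 × 14.007 = 42.021
  O: 4 × 15.999 = 63.996
Sum: 10×12.011 + 17×1.008 + 3×14.007 + 4×15.999 = 243.263 → 243.26 g/mol.

243.26 g/mol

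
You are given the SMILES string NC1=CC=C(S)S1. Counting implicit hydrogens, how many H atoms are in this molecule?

Walk through each heavy atom and fill implicit hydrogens from standard valence (C 4, N 3, O 2, S 2, halogen 1):
  atom 1: N, bond orders sum to 1 (valence 3) → 2 H
  atom 2: C, bond orders sum to 4 (valence 4) → 0 H
  atom 3: C, bond orders sum to 3 (valence 4) → 1 H
  atom 4: C, bond orders sum to 3 (valence 4) → 1 H
  atom 5: C, bond orders sum to 4 (valence 4) → 0 H
  atom 6: S, bond orders sum to 1 (valence 2) → 1 H
  atom 7: S, bond orders sum to 2 (valence 2) → 0 H
Total hydrogens: 5.

5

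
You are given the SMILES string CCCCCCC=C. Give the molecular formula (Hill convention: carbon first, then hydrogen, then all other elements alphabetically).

Walk through each heavy atom and fill implicit hydrogens from standard valence (C 4, N 3, O 2, S 2, halogen 1):
  atom 1: C, bond orders sum to 1 (valence 4) → 3 H
  atom 2: C, bond orders sum to 2 (valence 4) → 2 H
  atom 3: C, bond orders sum to 2 (valence 4) → 2 H
  atom 4: C, bond orders sum to 2 (valence 4) → 2 H
  atom 5: C, bond orders sum to 2 (valence 4) → 2 H
  atom 6: C, bond orders sum to 2 (valence 4) → 2 H
  atom 7: C, bond orders sum to 3 (valence 4) → 1 H
  atom 8: C, bond orders sum to 2 (valence 4) → 2 H
Totals → C:8, H:16.
In Hill order: C8H16.

C8H16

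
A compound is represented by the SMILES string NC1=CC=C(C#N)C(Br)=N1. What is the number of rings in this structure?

In SMILES, each pair of matching ring-closure digits denotes one ring-closing bond; the number of such bonds equals the number of independent rings.
Ring-closure bonds here: 1.

1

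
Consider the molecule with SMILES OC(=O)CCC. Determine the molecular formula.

Walk through each heavy atom and fill implicit hydrogens from standard valence (C 4, N 3, O 2, S 2, halogen 1):
  atom 1: O, bond orders sum to 1 (valence 2) → 1 H
  atom 2: C, bond orders sum to 4 (valence 4) → 0 H
  atom 3: O, bond orders sum to 2 (valence 2) → 0 H
  atom 4: C, bond orders sum to 2 (valence 4) → 2 H
  atom 5: C, bond orders sum to 2 (valence 4) → 2 H
  atom 6: C, bond orders sum to 1 (valence 4) → 3 H
Totals → C:4, H:8, O:2.

C4H8O2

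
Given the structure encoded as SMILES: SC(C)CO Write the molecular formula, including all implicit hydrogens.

Walk through each heavy atom and fill implicit hydrogens from standard valence (C 4, N 3, O 2, S 2, halogen 1):
  atom 1: S, bond orders sum to 1 (valence 2) → 1 H
  atom 2: C, bond orders sum to 3 (valence 4) → 1 H
  atom 3: C, bond orders sum to 1 (valence 4) → 3 H
  atom 4: C, bond orders sum to 2 (valence 4) → 2 H
  atom 5: O, bond orders sum to 1 (valence 2) → 1 H
Totals → C:3, H:8, O:1, S:1.
In Hill order: C3H8OS.

C3H8OS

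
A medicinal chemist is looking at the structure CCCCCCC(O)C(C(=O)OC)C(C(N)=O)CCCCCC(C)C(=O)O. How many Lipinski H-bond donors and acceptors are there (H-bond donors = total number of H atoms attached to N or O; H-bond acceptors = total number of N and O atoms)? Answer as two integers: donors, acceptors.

4, 7

Donors: find every N or O and count the H atoms it carries.
  atom 8 (O): bond orders sum to 1 → 1 H
  atom 11 (O): bond orders sum to 2 → 0 H
  atom 12 (O): bond orders sum to 2 → 0 H
  atom 16 (N): bond orders sum to 1 → 2 H
  atom 17 (O): bond orders sum to 2 → 0 H
  atom 26 (O): bond orders sum to 2 → 0 H
  atom 27 (O): bond orders sum to 1 → 1 H
Lipinski HBD = 4.
Acceptors: N atoms = 1, O atoms = 6 → HBA = 7.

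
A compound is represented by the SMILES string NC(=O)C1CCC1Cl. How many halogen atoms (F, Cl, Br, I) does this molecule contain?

1

Halogen atoms appear at heavy-atom position 8 (1×Cl).
Other groups present: 1 amide.
Halogen count: 1.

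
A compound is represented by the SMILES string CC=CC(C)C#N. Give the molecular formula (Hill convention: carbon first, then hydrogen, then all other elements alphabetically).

Walk through each heavy atom and fill implicit hydrogens from standard valence (C 4, N 3, O 2, S 2, halogen 1):
  atom 1: C, bond orders sum to 1 (valence 4) → 3 H
  atom 2: C, bond orders sum to 3 (valence 4) → 1 H
  atom 3: C, bond orders sum to 3 (valence 4) → 1 H
  atom 4: C, bond orders sum to 3 (valence 4) → 1 H
  atom 5: C, bond orders sum to 1 (valence 4) → 3 H
  atom 6: C, bond orders sum to 4 (valence 4) → 0 H
  atom 7: N, bond orders sum to 3 (valence 3) → 0 H
Totals → C:6, H:9, N:1.

C6H9N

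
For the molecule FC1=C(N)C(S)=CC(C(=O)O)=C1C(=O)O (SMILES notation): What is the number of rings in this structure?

1

In SMILES, each pair of matching ring-closure digits denotes one ring-closing bond; the number of such bonds equals the number of independent rings.
Ring-closure bonds here: 1.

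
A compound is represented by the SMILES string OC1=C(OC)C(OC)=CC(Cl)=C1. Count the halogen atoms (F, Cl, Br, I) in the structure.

Halogen atoms appear at heavy-atom position 11 (1×Cl).
Other groups present: 2 ether, 1 hydroxyl.
Halogen count: 1.

1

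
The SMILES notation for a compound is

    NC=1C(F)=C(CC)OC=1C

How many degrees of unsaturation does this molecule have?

3

Molecular formula: C7H10FNO.
DoU = (2C + 2 + N − H − X) / 2, where X is the halogen count and O/S are ignored.
    = (2·7 + 2 + 1 − 10 − 1) / 2 = 6 / 2 = 3.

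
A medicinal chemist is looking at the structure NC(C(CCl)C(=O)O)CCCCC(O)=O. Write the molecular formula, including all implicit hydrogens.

C9H16ClNO4

Walk through each heavy atom and fill implicit hydrogens from standard valence (C 4, N 3, O 2, S 2, halogen 1):
  atom 1: N, bond orders sum to 1 (valence 3) → 2 H
  atom 2: C, bond orders sum to 3 (valence 4) → 1 H
  atom 3: C, bond orders sum to 3 (valence 4) → 1 H
  atom 4: C, bond orders sum to 2 (valence 4) → 2 H
  atom 5: Cl (halogen, monovalent) → 0 H
  atom 6: C, bond orders sum to 4 (valence 4) → 0 H
  atom 7: O, bond orders sum to 2 (valence 2) → 0 H
  atom 8: O, bond orders sum to 1 (valence 2) → 1 H
  atom 9: C, bond orders sum to 2 (valence 4) → 2 H
  atom 10: C, bond orders sum to 2 (valence 4) → 2 H
  atom 11: C, bond orders sum to 2 (valence 4) → 2 H
  atom 12: C, bond orders sum to 2 (valence 4) → 2 H
  atom 13: C, bond orders sum to 4 (valence 4) → 0 H
  atom 14: O, bond orders sum to 1 (valence 2) → 1 H
  atom 15: O, bond orders sum to 2 (valence 2) → 0 H
Totals → C:9, H:16, Cl:1, N:1, O:4.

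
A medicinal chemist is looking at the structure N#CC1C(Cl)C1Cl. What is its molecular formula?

C4H3Cl2N

Walk through each heavy atom and fill implicit hydrogens from standard valence (C 4, N 3, O 2, S 2, halogen 1):
  atom 1: N, bond orders sum to 3 (valence 3) → 0 H
  atom 2: C, bond orders sum to 4 (valence 4) → 0 H
  atom 3: C, bond orders sum to 3 (valence 4) → 1 H
  atom 4: C, bond orders sum to 3 (valence 4) → 1 H
  atom 5: Cl (halogen, monovalent) → 0 H
  atom 6: C, bond orders sum to 3 (valence 4) → 1 H
  atom 7: Cl (halogen, monovalent) → 0 H
Totals → C:4, H:3, Cl:2, N:1.
In Hill order: C4H3Cl2N.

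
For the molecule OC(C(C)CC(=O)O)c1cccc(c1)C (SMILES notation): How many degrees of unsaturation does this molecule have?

5

Molecular formula: C12H16O3.
DoU = (2C + 2 + N − H − X) / 2, where X is the halogen count and O/S are ignored.
    = (2·12 + 2 + 0 − 16 − 0) / 2 = 10 / 2 = 5.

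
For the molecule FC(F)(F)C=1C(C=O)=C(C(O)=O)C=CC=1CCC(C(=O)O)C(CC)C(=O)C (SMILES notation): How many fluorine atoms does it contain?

Scan the SMILES for F atoms (remember two-letter symbols like Cl and Br are single atoms).
Fluorine count: 3.

3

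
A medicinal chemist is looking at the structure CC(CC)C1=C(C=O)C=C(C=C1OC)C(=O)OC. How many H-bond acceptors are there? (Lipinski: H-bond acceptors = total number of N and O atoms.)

4

N atoms: 0; O atoms: 4.
Lipinski HBA = 0 + 4 = 4.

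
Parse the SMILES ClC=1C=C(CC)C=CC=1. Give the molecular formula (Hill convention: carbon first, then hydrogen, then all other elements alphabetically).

C8H9Cl

Walk through each heavy atom and fill implicit hydrogens from standard valence (C 4, N 3, O 2, S 2, halogen 1):
  atom 1: Cl (halogen, monovalent) → 0 H
  atom 2: C, bond orders sum to 4 (valence 4) → 0 H
  atom 3: C, bond orders sum to 3 (valence 4) → 1 H
  atom 4: C, bond orders sum to 4 (valence 4) → 0 H
  atom 5: C, bond orders sum to 2 (valence 4) → 2 H
  atom 6: C, bond orders sum to 1 (valence 4) → 3 H
  atom 7: C, bond orders sum to 3 (valence 4) → 1 H
  atom 8: C, bond orders sum to 3 (valence 4) → 1 H
  atom 9: C, bond orders sum to 3 (valence 4) → 1 H
Totals → C:8, H:9, Cl:1.
In Hill order: C8H9Cl.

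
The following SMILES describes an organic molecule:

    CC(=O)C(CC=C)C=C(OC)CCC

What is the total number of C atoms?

12

Count every carbon token in the SMILES (each C, including those in ring-closure positions and inside branches).
Carbon count: 12.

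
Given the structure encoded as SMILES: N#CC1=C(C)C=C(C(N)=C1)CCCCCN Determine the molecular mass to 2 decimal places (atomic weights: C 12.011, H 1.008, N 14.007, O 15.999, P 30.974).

First, the molecular formula is C13H19N3 (counting implicit H from valence).
  C: 13 × 12.011 = 156.143
  H: 19 × 1.008 = 19.152
  N: 3 × 14.007 = 42.021
Sum: 13×12.011 + 19×1.008 + 3×14.007 = 217.316 → 217.32 g/mol.

217.32 g/mol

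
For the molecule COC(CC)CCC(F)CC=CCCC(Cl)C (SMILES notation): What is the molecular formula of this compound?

C14H26ClFO

Walk through each heavy atom and fill implicit hydrogens from standard valence (C 4, N 3, O 2, S 2, halogen 1):
  atom 1: C, bond orders sum to 1 (valence 4) → 3 H
  atom 2: O, bond orders sum to 2 (valence 2) → 0 H
  atom 3: C, bond orders sum to 3 (valence 4) → 1 H
  atom 4: C, bond orders sum to 2 (valence 4) → 2 H
  atom 5: C, bond orders sum to 1 (valence 4) → 3 H
  atom 6: C, bond orders sum to 2 (valence 4) → 2 H
  atom 7: C, bond orders sum to 2 (valence 4) → 2 H
  atom 8: C, bond orders sum to 3 (valence 4) → 1 H
  atom 9: F (halogen, monovalent) → 0 H
  atom 10: C, bond orders sum to 2 (valence 4) → 2 H
  atom 11: C, bond orders sum to 3 (valence 4) → 1 H
  atom 12: C, bond orders sum to 3 (valence 4) → 1 H
  atom 13: C, bond orders sum to 2 (valence 4) → 2 H
  atom 14: C, bond orders sum to 2 (valence 4) → 2 H
  atom 15: C, bond orders sum to 3 (valence 4) → 1 H
  atom 16: Cl (halogen, monovalent) → 0 H
  atom 17: C, bond orders sum to 1 (valence 4) → 3 H
Totals → C:14, H:26, Cl:1, F:1, O:1.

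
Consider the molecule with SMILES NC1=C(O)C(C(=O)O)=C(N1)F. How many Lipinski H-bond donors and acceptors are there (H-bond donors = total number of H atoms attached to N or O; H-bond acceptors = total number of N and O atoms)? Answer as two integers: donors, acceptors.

Donors: find every N or O and count the H atoms it carries.
  atom 1 (N): bond orders sum to 1 → 2 H
  atom 4 (O): bond orders sum to 1 → 1 H
  atom 7 (O): bond orders sum to 2 → 0 H
  atom 8 (O): bond orders sum to 1 → 1 H
  atom 10 (N): bond orders sum to 2 → 1 H
Lipinski HBD = 5.
Acceptors: N atoms = 2, O atoms = 3 → HBA = 5.

5, 5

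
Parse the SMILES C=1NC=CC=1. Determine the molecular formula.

C4H5N

Walk through each heavy atom and fill implicit hydrogens from standard valence (C 4, N 3, O 2, S 2, halogen 1):
  atom 1: C, bond orders sum to 3 (valence 4) → 1 H
  atom 2: N, bond orders sum to 2 (valence 3) → 1 H
  atom 3: C, bond orders sum to 3 (valence 4) → 1 H
  atom 4: C, bond orders sum to 3 (valence 4) → 1 H
  atom 5: C, bond orders sum to 3 (valence 4) → 1 H
Totals → C:4, H:5, N:1.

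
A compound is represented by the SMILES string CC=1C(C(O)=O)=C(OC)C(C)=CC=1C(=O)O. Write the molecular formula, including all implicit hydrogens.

C11H12O5

Walk through each heavy atom and fill implicit hydrogens from standard valence (C 4, N 3, O 2, S 2, halogen 1):
  atom 1: C, bond orders sum to 1 (valence 4) → 3 H
  atom 2: C, bond orders sum to 4 (valence 4) → 0 H
  atom 3: C, bond orders sum to 4 (valence 4) → 0 H
  atom 4: C, bond orders sum to 4 (valence 4) → 0 H
  atom 5: O, bond orders sum to 1 (valence 2) → 1 H
  atom 6: O, bond orders sum to 2 (valence 2) → 0 H
  atom 7: C, bond orders sum to 4 (valence 4) → 0 H
  atom 8: O, bond orders sum to 2 (valence 2) → 0 H
  atom 9: C, bond orders sum to 1 (valence 4) → 3 H
  atom 10: C, bond orders sum to 4 (valence 4) → 0 H
  atom 11: C, bond orders sum to 1 (valence 4) → 3 H
  atom 12: C, bond orders sum to 3 (valence 4) → 1 H
  atom 13: C, bond orders sum to 4 (valence 4) → 0 H
  atom 14: C, bond orders sum to 4 (valence 4) → 0 H
  atom 15: O, bond orders sum to 2 (valence 2) → 0 H
  atom 16: O, bond orders sum to 1 (valence 2) → 1 H
Totals → C:11, H:12, O:5.
In Hill order: C11H12O5.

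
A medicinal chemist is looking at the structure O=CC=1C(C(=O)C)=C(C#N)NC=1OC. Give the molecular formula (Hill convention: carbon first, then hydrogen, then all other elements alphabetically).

C9H8N2O3

Walk through each heavy atom and fill implicit hydrogens from standard valence (C 4, N 3, O 2, S 2, halogen 1):
  atom 1: O, bond orders sum to 2 (valence 2) → 0 H
  atom 2: C, bond orders sum to 3 (valence 4) → 1 H
  atom 3: C, bond orders sum to 4 (valence 4) → 0 H
  atom 4: C, bond orders sum to 4 (valence 4) → 0 H
  atom 5: C, bond orders sum to 4 (valence 4) → 0 H
  atom 6: O, bond orders sum to 2 (valence 2) → 0 H
  atom 7: C, bond orders sum to 1 (valence 4) → 3 H
  atom 8: C, bond orders sum to 4 (valence 4) → 0 H
  atom 9: C, bond orders sum to 4 (valence 4) → 0 H
  atom 10: N, bond orders sum to 3 (valence 3) → 0 H
  atom 11: N, bond orders sum to 2 (valence 3) → 1 H
  atom 12: C, bond orders sum to 4 (valence 4) → 0 H
  atom 13: O, bond orders sum to 2 (valence 2) → 0 H
  atom 14: C, bond orders sum to 1 (valence 4) → 3 H
Totals → C:9, H:8, N:2, O:3.
In Hill order: C9H8N2O3.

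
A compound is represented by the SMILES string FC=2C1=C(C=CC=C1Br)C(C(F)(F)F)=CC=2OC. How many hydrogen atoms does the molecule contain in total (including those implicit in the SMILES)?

7

Walk through each heavy atom and fill implicit hydrogens from standard valence (C 4, N 3, O 2, S 2, halogen 1):
  atom 1: F (halogen, monovalent) → 0 H
  atom 2: C, bond orders sum to 4 (valence 4) → 0 H
  atom 3: C, bond orders sum to 4 (valence 4) → 0 H
  atom 4: C, bond orders sum to 4 (valence 4) → 0 H
  atom 5: C, bond orders sum to 3 (valence 4) → 1 H
  atom 6: C, bond orders sum to 3 (valence 4) → 1 H
  atom 7: C, bond orders sum to 3 (valence 4) → 1 H
  atom 8: C, bond orders sum to 4 (valence 4) → 0 H
  atom 9: Br (halogen, monovalent) → 0 H
  atom 10: C, bond orders sum to 4 (valence 4) → 0 H
  atom 11: C, bond orders sum to 4 (valence 4) → 0 H
  atom 12: F (halogen, monovalent) → 0 H
  atom 13: F (halogen, monovalent) → 0 H
  atom 14: F (halogen, monovalent) → 0 H
  atom 15: C, bond orders sum to 3 (valence 4) → 1 H
  atom 16: C, bond orders sum to 4 (valence 4) → 0 H
  atom 17: O, bond orders sum to 2 (valence 2) → 0 H
  atom 18: C, bond orders sum to 1 (valence 4) → 3 H
Total hydrogens: 7.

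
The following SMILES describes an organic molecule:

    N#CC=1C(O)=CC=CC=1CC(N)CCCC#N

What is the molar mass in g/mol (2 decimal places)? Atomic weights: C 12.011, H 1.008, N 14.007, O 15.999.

229.28 g/mol

First, the molecular formula is C13H15N3O (counting implicit H from valence).
  C: 13 × 12.011 = 156.143
  H: 15 × 1.008 = 15.120
  N: 3 × 14.007 = 42.021
  O: 1 × 15.999 = 15.999
Sum: 13×12.011 + 15×1.008 + 3×14.007 + 1×15.999 = 229.283 → 229.28 g/mol.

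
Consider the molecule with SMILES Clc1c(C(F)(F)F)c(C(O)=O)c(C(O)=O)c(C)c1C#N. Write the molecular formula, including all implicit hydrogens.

Walk through each heavy atom and fill implicit hydrogens from standard valence (C 4, N 3, O 2, S 2, halogen 1); for lowercase aromatic atoms, an aromatic c carries 1 H when it has two neighbours and 0 H with three, and aromatic n carries 0 H:
  atom 1: Cl (halogen, monovalent) → 0 H
  atom 2: aromatic c, 3 neighbours → 0 H
  atom 3: aromatic c, 3 neighbours → 0 H
  atom 4: C, bond orders sum to 4 (valence 4) → 0 H
  atom 5: F (halogen, monovalent) → 0 H
  atom 6: F (halogen, monovalent) → 0 H
  atom 7: F (halogen, monovalent) → 0 H
  atom 8: aromatic c, 3 neighbours → 0 H
  atom 9: C, bond orders sum to 4 (valence 4) → 0 H
  atom 10: O, bond orders sum to 1 (valence 2) → 1 H
  atom 11: O, bond orders sum to 2 (valence 2) → 0 H
  atom 12: aromatic c, 3 neighbours → 0 H
  atom 13: C, bond orders sum to 4 (valence 4) → 0 H
  atom 14: O, bond orders sum to 1 (valence 2) → 1 H
  atom 15: O, bond orders sum to 2 (valence 2) → 0 H
  atom 16: aromatic c, 3 neighbours → 0 H
  atom 17: C, bond orders sum to 1 (valence 4) → 3 H
  atom 18: aromatic c, 3 neighbours → 0 H
  atom 19: C, bond orders sum to 4 (valence 4) → 0 H
  atom 20: N, bond orders sum to 3 (valence 3) → 0 H
Totals → C:11, H:5, Cl:1, F:3, N:1, O:4.
In Hill order: C11H5ClF3NO4.

C11H5ClF3NO4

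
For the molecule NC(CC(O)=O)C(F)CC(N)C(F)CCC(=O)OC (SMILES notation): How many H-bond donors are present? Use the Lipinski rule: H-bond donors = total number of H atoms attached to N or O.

Donors: find every N or O and count the H atoms it carries.
  atom 1 (N): bond orders sum to 1 → 2 H
  atom 5 (O): bond orders sum to 1 → 1 H
  atom 6 (O): bond orders sum to 2 → 0 H
  atom 11 (N): bond orders sum to 1 → 2 H
  atom 17 (O): bond orders sum to 2 → 0 H
  atom 18 (O): bond orders sum to 2 → 0 H
Lipinski HBD = 5.

5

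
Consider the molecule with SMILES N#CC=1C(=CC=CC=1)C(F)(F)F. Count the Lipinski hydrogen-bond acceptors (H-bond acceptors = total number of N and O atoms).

N atoms: 1; O atoms: 0.
Lipinski HBA = 1 + 0 = 1.

1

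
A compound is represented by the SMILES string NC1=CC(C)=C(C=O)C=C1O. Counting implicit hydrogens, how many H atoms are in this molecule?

Walk through each heavy atom and fill implicit hydrogens from standard valence (C 4, N 3, O 2, S 2, halogen 1):
  atom 1: N, bond orders sum to 1 (valence 3) → 2 H
  atom 2: C, bond orders sum to 4 (valence 4) → 0 H
  atom 3: C, bond orders sum to 3 (valence 4) → 1 H
  atom 4: C, bond orders sum to 4 (valence 4) → 0 H
  atom 5: C, bond orders sum to 1 (valence 4) → 3 H
  atom 6: C, bond orders sum to 4 (valence 4) → 0 H
  atom 7: C, bond orders sum to 3 (valence 4) → 1 H
  atom 8: O, bond orders sum to 2 (valence 2) → 0 H
  atom 9: C, bond orders sum to 3 (valence 4) → 1 H
  atom 10: C, bond orders sum to 4 (valence 4) → 0 H
  atom 11: O, bond orders sum to 1 (valence 2) → 1 H
Total hydrogens: 9.

9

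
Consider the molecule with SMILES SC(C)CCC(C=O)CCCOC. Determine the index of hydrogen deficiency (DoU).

1

Degree of unsaturation = (number of rings) + (number of π bonds).
Ring closures in the SMILES: 0.
π bonds: 1 double bond (each 1 DoU) → 1 DoU from unsaturation.
Total DoU = 0 + 1 = 1.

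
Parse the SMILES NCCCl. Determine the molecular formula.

C2H6ClN

Walk through each heavy atom and fill implicit hydrogens from standard valence (C 4, N 3, O 2, S 2, halogen 1):
  atom 1: N, bond orders sum to 1 (valence 3) → 2 H
  atom 2: C, bond orders sum to 2 (valence 4) → 2 H
  atom 3: C, bond orders sum to 2 (valence 4) → 2 H
  atom 4: Cl (halogen, monovalent) → 0 H
Totals → C:2, H:6, Cl:1, N:1.
In Hill order: C2H6ClN.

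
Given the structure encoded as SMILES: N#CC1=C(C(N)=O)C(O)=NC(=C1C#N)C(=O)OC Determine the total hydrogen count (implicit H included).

Walk through each heavy atom and fill implicit hydrogens from standard valence (C 4, N 3, O 2, S 2, halogen 1):
  atom 1: N, bond orders sum to 3 (valence 3) → 0 H
  atom 2: C, bond orders sum to 4 (valence 4) → 0 H
  atom 3: C, bond orders sum to 4 (valence 4) → 0 H
  atom 4: C, bond orders sum to 4 (valence 4) → 0 H
  atom 5: C, bond orders sum to 4 (valence 4) → 0 H
  atom 6: N, bond orders sum to 1 (valence 3) → 2 H
  atom 7: O, bond orders sum to 2 (valence 2) → 0 H
  atom 8: C, bond orders sum to 4 (valence 4) → 0 H
  atom 9: O, bond orders sum to 1 (valence 2) → 1 H
  atom 10: N, bond orders sum to 3 (valence 3) → 0 H
  atom 11: C, bond orders sum to 4 (valence 4) → 0 H
  atom 12: C, bond orders sum to 4 (valence 4) → 0 H
  atom 13: C, bond orders sum to 4 (valence 4) → 0 H
  atom 14: N, bond orders sum to 3 (valence 3) → 0 H
  atom 15: C, bond orders sum to 4 (valence 4) → 0 H
  atom 16: O, bond orders sum to 2 (valence 2) → 0 H
  atom 17: O, bond orders sum to 2 (valence 2) → 0 H
  atom 18: C, bond orders sum to 1 (valence 4) → 3 H
Total hydrogens: 6.

6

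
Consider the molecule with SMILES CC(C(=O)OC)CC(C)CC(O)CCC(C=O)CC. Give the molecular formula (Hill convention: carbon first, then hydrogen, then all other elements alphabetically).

C15H28O4

Walk through each heavy atom and fill implicit hydrogens from standard valence (C 4, N 3, O 2, S 2, halogen 1):
  atom 1: C, bond orders sum to 1 (valence 4) → 3 H
  atom 2: C, bond orders sum to 3 (valence 4) → 1 H
  atom 3: C, bond orders sum to 4 (valence 4) → 0 H
  atom 4: O, bond orders sum to 2 (valence 2) → 0 H
  atom 5: O, bond orders sum to 2 (valence 2) → 0 H
  atom 6: C, bond orders sum to 1 (valence 4) → 3 H
  atom 7: C, bond orders sum to 2 (valence 4) → 2 H
  atom 8: C, bond orders sum to 3 (valence 4) → 1 H
  atom 9: C, bond orders sum to 1 (valence 4) → 3 H
  atom 10: C, bond orders sum to 2 (valence 4) → 2 H
  atom 11: C, bond orders sum to 3 (valence 4) → 1 H
  atom 12: O, bond orders sum to 1 (valence 2) → 1 H
  atom 13: C, bond orders sum to 2 (valence 4) → 2 H
  atom 14: C, bond orders sum to 2 (valence 4) → 2 H
  atom 15: C, bond orders sum to 3 (valence 4) → 1 H
  atom 16: C, bond orders sum to 3 (valence 4) → 1 H
  atom 17: O, bond orders sum to 2 (valence 2) → 0 H
  atom 18: C, bond orders sum to 2 (valence 4) → 2 H
  atom 19: C, bond orders sum to 1 (valence 4) → 3 H
Totals → C:15, H:28, O:4.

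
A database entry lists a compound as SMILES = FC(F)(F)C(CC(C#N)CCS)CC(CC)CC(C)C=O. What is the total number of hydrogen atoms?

24

Walk through each heavy atom and fill implicit hydrogens from standard valence (C 4, N 3, O 2, S 2, halogen 1):
  atom 1: F (halogen, monovalent) → 0 H
  atom 2: C, bond orders sum to 4 (valence 4) → 0 H
  atom 3: F (halogen, monovalent) → 0 H
  atom 4: F (halogen, monovalent) → 0 H
  atom 5: C, bond orders sum to 3 (valence 4) → 1 H
  atom 6: C, bond orders sum to 2 (valence 4) → 2 H
  atom 7: C, bond orders sum to 3 (valence 4) → 1 H
  atom 8: C, bond orders sum to 4 (valence 4) → 0 H
  atom 9: N, bond orders sum to 3 (valence 3) → 0 H
  atom 10: C, bond orders sum to 2 (valence 4) → 2 H
  atom 11: C, bond orders sum to 2 (valence 4) → 2 H
  atom 12: S, bond orders sum to 1 (valence 2) → 1 H
  atom 13: C, bond orders sum to 2 (valence 4) → 2 H
  atom 14: C, bond orders sum to 3 (valence 4) → 1 H
  atom 15: C, bond orders sum to 2 (valence 4) → 2 H
  atom 16: C, bond orders sum to 1 (valence 4) → 3 H
  atom 17: C, bond orders sum to 2 (valence 4) → 2 H
  atom 18: C, bond orders sum to 3 (valence 4) → 1 H
  atom 19: C, bond orders sum to 1 (valence 4) → 3 H
  atom 20: C, bond orders sum to 3 (valence 4) → 1 H
  atom 21: O, bond orders sum to 2 (valence 2) → 0 H
Total hydrogens: 24.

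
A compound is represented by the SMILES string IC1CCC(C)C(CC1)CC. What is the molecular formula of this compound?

Walk through each heavy atom and fill implicit hydrogens from standard valence (C 4, N 3, O 2, S 2, halogen 1):
  atom 1: I (halogen, monovalent) → 0 H
  atom 2: C, bond orders sum to 3 (valence 4) → 1 H
  atom 3: C, bond orders sum to 2 (valence 4) → 2 H
  atom 4: C, bond orders sum to 2 (valence 4) → 2 H
  atom 5: C, bond orders sum to 3 (valence 4) → 1 H
  atom 6: C, bond orders sum to 1 (valence 4) → 3 H
  atom 7: C, bond orders sum to 3 (valence 4) → 1 H
  atom 8: C, bond orders sum to 2 (valence 4) → 2 H
  atom 9: C, bond orders sum to 2 (valence 4) → 2 H
  atom 10: C, bond orders sum to 2 (valence 4) → 2 H
  atom 11: C, bond orders sum to 1 (valence 4) → 3 H
Totals → C:10, H:19, I:1.
In Hill order: C10H19I.

C10H19I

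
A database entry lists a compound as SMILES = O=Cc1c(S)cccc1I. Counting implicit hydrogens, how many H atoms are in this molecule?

Walk through each heavy atom and fill implicit hydrogens from standard valence (C 4, N 3, O 2, S 2, halogen 1); for lowercase aromatic atoms, an aromatic c carries 1 H when it has two neighbours and 0 H with three, and aromatic n carries 0 H:
  atom 1: O, bond orders sum to 2 (valence 2) → 0 H
  atom 2: C, bond orders sum to 3 (valence 4) → 1 H
  atom 3: aromatic c, 3 neighbours → 0 H
  atom 4: aromatic c, 3 neighbours → 0 H
  atom 5: S, bond orders sum to 1 (valence 2) → 1 H
  atom 6: aromatic c, 2 neighbours → 1 H
  atom 7: aromatic c, 2 neighbours → 1 H
  atom 8: aromatic c, 2 neighbours → 1 H
  atom 9: aromatic c, 3 neighbours → 0 H
  atom 10: I (halogen, monovalent) → 0 H
Total hydrogens: 5.

5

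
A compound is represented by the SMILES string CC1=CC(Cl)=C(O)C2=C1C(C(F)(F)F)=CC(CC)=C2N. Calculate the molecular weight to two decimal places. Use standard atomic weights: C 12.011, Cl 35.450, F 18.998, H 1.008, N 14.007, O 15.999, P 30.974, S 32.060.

303.71 g/mol

First, the molecular formula is C14H13ClF3NO (counting implicit H from valence).
  C: 14 × 12.011 = 168.154
  Cl: 1 × 35.450 = 35.450
  F: 3 × 18.998 = 56.994
  H: 13 × 1.008 = 13.104
  N: 1 × 14.007 = 14.007
  O: 1 × 15.999 = 15.999
Sum: 14×12.011 + 1×35.450 + 3×18.998 + 13×1.008 + 1×14.007 + 1×15.999 = 303.708 → 303.71 g/mol.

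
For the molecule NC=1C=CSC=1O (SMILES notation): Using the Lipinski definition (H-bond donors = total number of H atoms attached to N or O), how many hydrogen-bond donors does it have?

Donors: find every N or O and count the H atoms it carries.
  atom 1 (N): bond orders sum to 1 → 2 H
  atom 7 (O): bond orders sum to 1 → 1 H
Lipinski HBD = 3.

3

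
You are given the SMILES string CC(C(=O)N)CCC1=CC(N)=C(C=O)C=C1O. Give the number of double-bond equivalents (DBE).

Degree of unsaturation = (number of rings) + (number of π bonds).
Ring closures in the SMILES: 1.
π bonds: 5 double bonds (each 1 DoU) → 5 DoU from unsaturation.
Total DoU = 1 + 5 = 6.

6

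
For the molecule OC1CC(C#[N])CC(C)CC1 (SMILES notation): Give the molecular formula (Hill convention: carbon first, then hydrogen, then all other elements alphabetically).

Walk through each heavy atom and fill implicit hydrogens from standard valence (C 4, N 3, O 2, S 2, halogen 1):
  atom 1: O, bond orders sum to 1 (valence 2) → 1 H
  atom 2: C, bond orders sum to 3 (valence 4) → 1 H
  atom 3: C, bond orders sum to 2 (valence 4) → 2 H
  atom 4: C, bond orders sum to 3 (valence 4) → 1 H
  atom 5: C, bond orders sum to 4 (valence 4) → 0 H
  atom 6: N with explicit H count 0
  atom 7: C, bond orders sum to 2 (valence 4) → 2 H
  atom 8: C, bond orders sum to 3 (valence 4) → 1 H
  atom 9: C, bond orders sum to 1 (valence 4) → 3 H
  atom 10: C, bond orders sum to 2 (valence 4) → 2 H
  atom 11: C, bond orders sum to 2 (valence 4) → 2 H
Totals → C:9, H:15, N:1, O:1.

C9H15NO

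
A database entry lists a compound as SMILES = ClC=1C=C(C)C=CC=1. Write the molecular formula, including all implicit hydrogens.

Walk through each heavy atom and fill implicit hydrogens from standard valence (C 4, N 3, O 2, S 2, halogen 1):
  atom 1: Cl (halogen, monovalent) → 0 H
  atom 2: C, bond orders sum to 4 (valence 4) → 0 H
  atom 3: C, bond orders sum to 3 (valence 4) → 1 H
  atom 4: C, bond orders sum to 4 (valence 4) → 0 H
  atom 5: C, bond orders sum to 1 (valence 4) → 3 H
  atom 6: C, bond orders sum to 3 (valence 4) → 1 H
  atom 7: C, bond orders sum to 3 (valence 4) → 1 H
  atom 8: C, bond orders sum to 3 (valence 4) → 1 H
Totals → C:7, H:7, Cl:1.

C7H7Cl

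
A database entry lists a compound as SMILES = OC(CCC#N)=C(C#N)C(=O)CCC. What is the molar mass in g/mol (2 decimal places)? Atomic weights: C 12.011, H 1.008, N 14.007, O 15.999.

192.22 g/mol

First, the molecular formula is C10H12N2O2 (counting implicit H from valence).
  C: 10 × 12.011 = 120.110
  H: 12 × 1.008 = 12.096
  N: 2 × 14.007 = 28.014
  O: 2 × 15.999 = 31.998
Sum: 10×12.011 + 12×1.008 + 2×14.007 + 2×15.999 = 192.218 → 192.22 g/mol.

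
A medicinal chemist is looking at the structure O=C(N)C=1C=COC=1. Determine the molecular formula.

C5H5NO2

Walk through each heavy atom and fill implicit hydrogens from standard valence (C 4, N 3, O 2, S 2, halogen 1):
  atom 1: O, bond orders sum to 2 (valence 2) → 0 H
  atom 2: C, bond orders sum to 4 (valence 4) → 0 H
  atom 3: N, bond orders sum to 1 (valence 3) → 2 H
  atom 4: C, bond orders sum to 4 (valence 4) → 0 H
  atom 5: C, bond orders sum to 3 (valence 4) → 1 H
  atom 6: C, bond orders sum to 3 (valence 4) → 1 H
  atom 7: O, bond orders sum to 2 (valence 2) → 0 H
  atom 8: C, bond orders sum to 3 (valence 4) → 1 H
Totals → C:5, H:5, N:1, O:2.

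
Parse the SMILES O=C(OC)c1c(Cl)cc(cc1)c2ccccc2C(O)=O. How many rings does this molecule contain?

In SMILES, each pair of matching ring-closure digits denotes one ring-closing bond; the number of such bonds equals the number of independent rings.
Ring-closure bonds here: 2.

2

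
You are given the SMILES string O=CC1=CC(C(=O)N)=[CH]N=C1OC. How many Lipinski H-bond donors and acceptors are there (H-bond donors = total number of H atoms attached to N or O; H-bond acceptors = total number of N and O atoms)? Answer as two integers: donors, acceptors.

2, 5

Donors: find every N or O and count the H atoms it carries.
  atom 1 (O): bond orders sum to 2 → 0 H
  atom 7 (O): bond orders sum to 2 → 0 H
  atom 8 (N): bond orders sum to 1 → 2 H
  atom 10 (N): bond orders sum to 3 → 0 H
  atom 12 (O): bond orders sum to 2 → 0 H
Lipinski HBD = 2.
Acceptors: N atoms = 2, O atoms = 3 → HBA = 5.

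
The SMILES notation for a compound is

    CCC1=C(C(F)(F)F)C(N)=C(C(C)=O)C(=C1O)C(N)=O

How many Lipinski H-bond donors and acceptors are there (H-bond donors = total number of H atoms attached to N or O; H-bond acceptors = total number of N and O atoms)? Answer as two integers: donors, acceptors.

Donors: find every N or O and count the H atoms it carries.
  atom 10 (N): bond orders sum to 1 → 2 H
  atom 14 (O): bond orders sum to 2 → 0 H
  atom 17 (O): bond orders sum to 1 → 1 H
  atom 19 (N): bond orders sum to 1 → 2 H
  atom 20 (O): bond orders sum to 2 → 0 H
Lipinski HBD = 5.
Acceptors: N atoms = 2, O atoms = 3 → HBA = 5.

5, 5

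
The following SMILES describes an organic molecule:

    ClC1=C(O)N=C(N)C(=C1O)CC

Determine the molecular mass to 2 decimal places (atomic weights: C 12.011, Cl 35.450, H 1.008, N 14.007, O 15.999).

188.61 g/mol

First, the molecular formula is C7H9ClN2O2 (counting implicit H from valence).
  C: 7 × 12.011 = 84.077
  Cl: 1 × 35.450 = 35.450
  H: 9 × 1.008 = 9.072
  N: 2 × 14.007 = 28.014
  O: 2 × 15.999 = 31.998
Sum: 7×12.011 + 1×35.450 + 9×1.008 + 2×14.007 + 2×15.999 = 188.611 → 188.61 g/mol.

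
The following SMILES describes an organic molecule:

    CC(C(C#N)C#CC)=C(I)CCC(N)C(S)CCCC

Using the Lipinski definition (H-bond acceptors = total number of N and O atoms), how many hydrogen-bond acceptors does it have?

N atoms: 2; O atoms: 0.
Lipinski HBA = 2 + 0 = 2.

2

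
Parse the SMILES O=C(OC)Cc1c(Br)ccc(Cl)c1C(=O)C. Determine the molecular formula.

C11H10BrClO3

Walk through each heavy atom and fill implicit hydrogens from standard valence (C 4, N 3, O 2, S 2, halogen 1); for lowercase aromatic atoms, an aromatic c carries 1 H when it has two neighbours and 0 H with three, and aromatic n carries 0 H:
  atom 1: O, bond orders sum to 2 (valence 2) → 0 H
  atom 2: C, bond orders sum to 4 (valence 4) → 0 H
  atom 3: O, bond orders sum to 2 (valence 2) → 0 H
  atom 4: C, bond orders sum to 1 (valence 4) → 3 H
  atom 5: C, bond orders sum to 2 (valence 4) → 2 H
  atom 6: aromatic c, 3 neighbours → 0 H
  atom 7: aromatic c, 3 neighbours → 0 H
  atom 8: Br (halogen, monovalent) → 0 H
  atom 9: aromatic c, 2 neighbours → 1 H
  atom 10: aromatic c, 2 neighbours → 1 H
  atom 11: aromatic c, 3 neighbours → 0 H
  atom 12: Cl (halogen, monovalent) → 0 H
  atom 13: aromatic c, 3 neighbours → 0 H
  atom 14: C, bond orders sum to 4 (valence 4) → 0 H
  atom 15: O, bond orders sum to 2 (valence 2) → 0 H
  atom 16: C, bond orders sum to 1 (valence 4) → 3 H
Totals → C:11, H:10, Br:1, Cl:1, O:3.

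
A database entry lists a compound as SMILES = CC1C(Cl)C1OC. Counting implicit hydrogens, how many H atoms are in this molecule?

Walk through each heavy atom and fill implicit hydrogens from standard valence (C 4, N 3, O 2, S 2, halogen 1):
  atom 1: C, bond orders sum to 1 (valence 4) → 3 H
  atom 2: C, bond orders sum to 3 (valence 4) → 1 H
  atom 3: C, bond orders sum to 3 (valence 4) → 1 H
  atom 4: Cl (halogen, monovalent) → 0 H
  atom 5: C, bond orders sum to 3 (valence 4) → 1 H
  atom 6: O, bond orders sum to 2 (valence 2) → 0 H
  atom 7: C, bond orders sum to 1 (valence 4) → 3 H
Total hydrogens: 9.

9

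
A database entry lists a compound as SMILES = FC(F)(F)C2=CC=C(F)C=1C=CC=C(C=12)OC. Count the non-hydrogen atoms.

17

Every atom symbol written in the SMILES (organic subset) is one heavy atom; implicit H are not written.
Heavy atoms by element → C:12, F:4, O:1.
Total: 17.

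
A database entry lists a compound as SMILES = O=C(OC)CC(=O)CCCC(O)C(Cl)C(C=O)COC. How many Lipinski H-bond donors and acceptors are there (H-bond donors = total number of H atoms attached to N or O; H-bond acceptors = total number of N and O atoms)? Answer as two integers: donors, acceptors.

1, 6

Donors: find every N or O and count the H atoms it carries.
  atom 1 (O): bond orders sum to 2 → 0 H
  atom 3 (O): bond orders sum to 2 → 0 H
  atom 7 (O): bond orders sum to 2 → 0 H
  atom 12 (O): bond orders sum to 1 → 1 H
  atom 17 (O): bond orders sum to 2 → 0 H
  atom 19 (O): bond orders sum to 2 → 0 H
Lipinski HBD = 1.
Acceptors: N atoms = 0, O atoms = 6 → HBA = 6.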